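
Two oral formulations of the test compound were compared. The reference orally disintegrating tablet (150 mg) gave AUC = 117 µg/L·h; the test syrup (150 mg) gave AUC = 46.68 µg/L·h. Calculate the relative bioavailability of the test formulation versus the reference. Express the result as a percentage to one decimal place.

F_rel = (AUC_test/D_test) / (AUC_ref/D_ref)
      = (46.68/150) / (117/150)
      = 0.3112 / 0.78 = 0.3990 = 39.90%

F_rel = 39.9%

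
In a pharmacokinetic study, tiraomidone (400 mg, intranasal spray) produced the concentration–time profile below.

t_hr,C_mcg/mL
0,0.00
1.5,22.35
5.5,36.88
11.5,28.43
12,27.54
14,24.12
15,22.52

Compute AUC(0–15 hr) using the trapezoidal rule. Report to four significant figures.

AUC = 420.1 mcg/mL·hr

Trapezoidal AUC_0→15:
  [0→1.5]: (0.00+22.35)/2 × 1.5 = 16.7625
  [1.5→5.5]: (22.35+36.88)/2 × 4 = 118.46
  [5.5→11.5]: (36.88+28.43)/2 × 6 = 195.93
  [11.5→12]: (28.43+27.54)/2 × 0.5 = 13.9925
  [12→14]: (27.54+24.12)/2 × 2 = 51.66
  [14→15]: (24.12+22.52)/2 × 1 = 23.32
  Sum = 420.125 mcg/mL·hr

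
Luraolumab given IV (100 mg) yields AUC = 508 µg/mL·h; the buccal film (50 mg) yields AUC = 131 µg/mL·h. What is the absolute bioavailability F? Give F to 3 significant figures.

F = 0.516

F = (AUC_ev / D_ev) / (AUC_iv / D_iv)
  = (131/50) / (508/100)
  = 2.62 / 5.08 = 0.5157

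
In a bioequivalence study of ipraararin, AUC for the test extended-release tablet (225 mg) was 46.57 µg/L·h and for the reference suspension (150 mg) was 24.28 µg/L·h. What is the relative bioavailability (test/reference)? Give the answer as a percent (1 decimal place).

F_rel = 127.9%

F_rel = (AUC_test/D_test) / (AUC_ref/D_ref)
      = (46.57/225) / (24.28/150)
      = 0.206978 / 0.161867 = 1.2787 = 127.87%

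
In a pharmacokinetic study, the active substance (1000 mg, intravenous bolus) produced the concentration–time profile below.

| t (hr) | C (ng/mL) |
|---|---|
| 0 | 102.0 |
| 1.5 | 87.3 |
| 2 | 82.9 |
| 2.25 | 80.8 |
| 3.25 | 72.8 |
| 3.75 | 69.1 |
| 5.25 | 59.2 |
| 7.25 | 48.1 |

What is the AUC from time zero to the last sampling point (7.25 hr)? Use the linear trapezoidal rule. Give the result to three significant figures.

AUC = 521 ng/mL·hr

Trapezoidal AUC_0→7.25:
  [0→1.5]: (102.0+87.3)/2 × 1.5 = 141.975
  [1.5→2]: (87.3+82.9)/2 × 0.5 = 42.55
  [2→2.25]: (82.9+80.8)/2 × 0.25 = 20.4625
  [2.25→3.25]: (80.8+72.8)/2 × 1 = 76.8
  [3.25→3.75]: (72.8+69.1)/2 × 0.5 = 35.475
  [3.75→5.25]: (69.1+59.2)/2 × 1.5 = 96.225
  [5.25→7.25]: (59.2+48.1)/2 × 2 = 107.3
  Sum = 520.7875 ng/mL·hr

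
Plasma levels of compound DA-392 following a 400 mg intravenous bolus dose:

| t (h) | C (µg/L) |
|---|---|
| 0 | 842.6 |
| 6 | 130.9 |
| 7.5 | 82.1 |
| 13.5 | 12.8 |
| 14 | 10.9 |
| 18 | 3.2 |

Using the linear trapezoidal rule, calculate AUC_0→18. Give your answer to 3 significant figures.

Trapezoidal AUC_0→18:
  [0→6]: (842.6+130.9)/2 × 6 = 2920.5
  [6→7.5]: (130.9+82.1)/2 × 1.5 = 159.75
  [7.5→13.5]: (82.1+12.8)/2 × 6 = 284.7
  [13.5→14]: (12.8+10.9)/2 × 0.5 = 5.925
  [14→18]: (10.9+3.2)/2 × 4 = 28.2
  Sum = 3399.075 µg/L·h

AUC = 3400 µg/L·h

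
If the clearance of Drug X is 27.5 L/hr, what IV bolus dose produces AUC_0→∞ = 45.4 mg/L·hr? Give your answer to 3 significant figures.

Dose_iv = CL × AUC_0→∞
     = 27.5 × 45.4 = 1248.5 mg

Dose = 1250 mg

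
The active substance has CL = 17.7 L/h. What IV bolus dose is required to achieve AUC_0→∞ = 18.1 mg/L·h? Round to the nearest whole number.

Dose = 320 mg

Dose_iv = CL × AUC_0→∞
     = 17.7 × 18.1 = 320.37 mg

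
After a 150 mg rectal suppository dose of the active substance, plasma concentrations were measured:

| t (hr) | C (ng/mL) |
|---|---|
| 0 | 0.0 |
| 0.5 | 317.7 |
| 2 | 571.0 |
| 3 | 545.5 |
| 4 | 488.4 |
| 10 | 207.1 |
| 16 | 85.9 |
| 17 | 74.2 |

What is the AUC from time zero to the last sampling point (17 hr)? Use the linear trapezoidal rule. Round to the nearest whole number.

Trapezoidal AUC_0→17:
  [0→0.5]: (0.0+317.7)/2 × 0.5 = 79.425
  [0.5→2]: (317.7+571.0)/2 × 1.5 = 666.525
  [2→3]: (571.0+545.5)/2 × 1 = 558.25
  [3→4]: (545.5+488.4)/2 × 1 = 516.95
  [4→10]: (488.4+207.1)/2 × 6 = 2086.5
  [10→16]: (207.1+85.9)/2 × 6 = 879.0
  [16→17]: (85.9+74.2)/2 × 1 = 80.05
  Sum = 4866.7 ng/mL·hr

AUC = 4867 ng/mL·hr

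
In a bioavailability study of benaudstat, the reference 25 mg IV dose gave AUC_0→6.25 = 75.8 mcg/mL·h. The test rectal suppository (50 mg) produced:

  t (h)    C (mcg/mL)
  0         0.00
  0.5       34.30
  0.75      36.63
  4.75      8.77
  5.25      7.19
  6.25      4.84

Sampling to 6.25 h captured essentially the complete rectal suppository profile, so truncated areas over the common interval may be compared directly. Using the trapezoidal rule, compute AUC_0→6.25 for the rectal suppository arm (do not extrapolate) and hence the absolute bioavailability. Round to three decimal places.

Trapezoidal AUC_0→6.25 (rectal suppository):
  [0→0.5]: (0.00+34.30)/2 × 0.5 = 8.575
  [0.5→0.75]: (34.30+36.63)/2 × 0.25 = 8.86625
  [0.75→4.75]: (36.63+8.77)/2 × 4 = 90.8
  [4.75→5.25]: (8.77+7.19)/2 × 0.5 = 3.99
  [5.25→6.25]: (7.19+4.84)/2 × 1 = 6.015
  Sum = 118.24625 mcg/mL·h
F = (AUC_ev/D_ev)/(AUC_iv/D_iv) = (118.24625/50)/(75.8/25) = 2.364925/3.032 = 0.7800

F = 0.780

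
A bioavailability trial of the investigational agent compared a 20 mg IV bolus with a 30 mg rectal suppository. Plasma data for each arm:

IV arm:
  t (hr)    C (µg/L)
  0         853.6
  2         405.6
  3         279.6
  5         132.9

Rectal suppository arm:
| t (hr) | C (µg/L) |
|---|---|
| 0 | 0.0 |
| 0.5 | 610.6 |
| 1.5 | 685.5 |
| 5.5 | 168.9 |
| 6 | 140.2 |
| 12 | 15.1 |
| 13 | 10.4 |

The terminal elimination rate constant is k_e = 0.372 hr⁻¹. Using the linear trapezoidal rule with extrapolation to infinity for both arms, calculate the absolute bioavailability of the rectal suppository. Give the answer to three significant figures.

F = 0.870

Trapezoidal AUC_0→5 (IV):
  [0→2]: (853.6+405.6)/2 × 2 = 1259.2
  [2→3]: (405.6+279.6)/2 × 1 = 342.6
  [3→5]: (279.6+132.9)/2 × 2 = 412.5
  Sum = 2014.3 µg/L·hr
IV tail: 132.9/0.372 = 357.258; AUC_iv,0→∞ = 2014.3 + 357.258 = 2371.558 µg/L·hr
Trapezoidal AUC_0→13 (rectal suppository):
  [0→0.5]: (0.0+610.6)/2 × 0.5 = 152.65
  [0.5→1.5]: (610.6+685.5)/2 × 1 = 648.05
  [1.5→5.5]: (685.5+168.9)/2 × 4 = 1708.8
  [5.5→6]: (168.9+140.2)/2 × 0.5 = 77.275
  [6→12]: (140.2+15.1)/2 × 6 = 465.9
  [12→13]: (15.1+10.4)/2 × 1 = 12.75
  Sum = 3065.425 µg/L·hr
rectal suppository tail: 10.4/0.372 = 27.957; AUC_ev,0→∞ = 3065.425 + 27.957 = 3093.382 µg/L·hr
F = (AUC_ev/D_ev)/(AUC_iv/D_iv) = (3093.382/30)/(2371.558/20) = 103.113/118.5779 = 0.8696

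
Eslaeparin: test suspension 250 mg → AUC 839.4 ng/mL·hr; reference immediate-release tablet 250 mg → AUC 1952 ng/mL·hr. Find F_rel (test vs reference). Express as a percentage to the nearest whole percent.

F_rel = 43%

F_rel = (AUC_test/D_test) / (AUC_ref/D_ref)
      = (839.4/250) / (1952/250)
      = 3.3576 / 7.808 = 0.4300 = 43.00%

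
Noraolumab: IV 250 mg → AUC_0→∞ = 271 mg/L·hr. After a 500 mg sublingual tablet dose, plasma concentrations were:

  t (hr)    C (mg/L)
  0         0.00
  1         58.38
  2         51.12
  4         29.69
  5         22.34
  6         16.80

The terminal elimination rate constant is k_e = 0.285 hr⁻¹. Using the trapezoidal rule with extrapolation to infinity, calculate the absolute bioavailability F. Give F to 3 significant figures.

F = 0.497

Trapezoidal AUC_0→6 (sublingual tablet):
  [0→1]: (0.00+58.38)/2 × 1 = 29.19
  [1→2]: (58.38+51.12)/2 × 1 = 54.75
  [2→4]: (51.12+29.69)/2 × 2 = 80.81
  [4→5]: (29.69+22.34)/2 × 1 = 26.015
  [5→6]: (22.34+16.80)/2 × 1 = 19.57
  Sum = 210.335 mg/L·hr
Tail: C_last/k_e = 16.80/0.285 = 58.947
AUC_0→∞ (sublingual tablet) = 210.335 + 58.947 = 269.282 mg/L·hr
F = (AUC_ev/D_ev)/(AUC_iv/D_iv) = (269.282/500)/(271/250) = 0.538564/1.084 = 0.4968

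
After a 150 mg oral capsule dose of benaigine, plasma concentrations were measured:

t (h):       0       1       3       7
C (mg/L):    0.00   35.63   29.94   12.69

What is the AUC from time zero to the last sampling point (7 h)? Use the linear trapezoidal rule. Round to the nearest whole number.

AUC = 169 mg/L·h

Trapezoidal AUC_0→7:
  [0→1]: (0.00+35.63)/2 × 1 = 17.815
  [1→3]: (35.63+29.94)/2 × 2 = 65.57
  [3→7]: (29.94+12.69)/2 × 4 = 85.26
  Sum = 168.645 mg/L·h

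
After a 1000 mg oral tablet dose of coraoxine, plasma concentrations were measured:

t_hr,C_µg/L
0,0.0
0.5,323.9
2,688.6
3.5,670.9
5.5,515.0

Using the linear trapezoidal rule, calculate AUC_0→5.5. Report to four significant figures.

Trapezoidal AUC_0→5.5:
  [0→0.5]: (0.0+323.9)/2 × 0.5 = 80.975
  [0.5→2]: (323.9+688.6)/2 × 1.5 = 759.375
  [2→3.5]: (688.6+670.9)/2 × 1.5 = 1019.625
  [3.5→5.5]: (670.9+515.0)/2 × 2 = 1185.9
  Sum = 3045.875 µg/L·hr

AUC = 3046 µg/L·hr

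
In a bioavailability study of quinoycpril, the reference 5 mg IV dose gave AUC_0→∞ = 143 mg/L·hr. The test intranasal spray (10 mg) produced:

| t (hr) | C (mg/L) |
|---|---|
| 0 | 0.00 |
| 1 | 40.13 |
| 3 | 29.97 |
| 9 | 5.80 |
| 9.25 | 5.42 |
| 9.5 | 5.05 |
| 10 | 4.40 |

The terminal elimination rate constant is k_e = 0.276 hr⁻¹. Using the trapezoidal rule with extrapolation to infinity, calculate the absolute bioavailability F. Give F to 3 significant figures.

F = 0.764

Trapezoidal AUC_0→10 (intranasal spray):
  [0→1]: (0.00+40.13)/2 × 1 = 20.065
  [1→3]: (40.13+29.97)/2 × 2 = 70.1
  [3→9]: (29.97+5.80)/2 × 6 = 107.31
  [9→9.25]: (5.80+5.42)/2 × 0.25 = 1.4025
  [9.25→9.5]: (5.42+5.05)/2 × 0.25 = 1.30875
  [9.5→10]: (5.05+4.40)/2 × 0.5 = 2.3625
  Sum = 202.54875 mg/L·hr
Tail: C_last/k_e = 4.40/0.276 = 15.942
AUC_0→∞ (intranasal spray) = 202.54875 + 15.942 = 218.49075 mg/L·hr
F = (AUC_ev/D_ev)/(AUC_iv/D_iv) = (218.49075/10)/(143/5) = 21.849075/28.6 = 0.7640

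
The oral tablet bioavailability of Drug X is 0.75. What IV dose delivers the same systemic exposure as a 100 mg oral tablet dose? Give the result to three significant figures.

Systemic exposure from an extravascular dose = F × D_ev, so the equivalent IV dose is F × D_ev.
D_iv = F × D_ev = 0.75 × 100 = 75 mg

D_iv = 75.0 mg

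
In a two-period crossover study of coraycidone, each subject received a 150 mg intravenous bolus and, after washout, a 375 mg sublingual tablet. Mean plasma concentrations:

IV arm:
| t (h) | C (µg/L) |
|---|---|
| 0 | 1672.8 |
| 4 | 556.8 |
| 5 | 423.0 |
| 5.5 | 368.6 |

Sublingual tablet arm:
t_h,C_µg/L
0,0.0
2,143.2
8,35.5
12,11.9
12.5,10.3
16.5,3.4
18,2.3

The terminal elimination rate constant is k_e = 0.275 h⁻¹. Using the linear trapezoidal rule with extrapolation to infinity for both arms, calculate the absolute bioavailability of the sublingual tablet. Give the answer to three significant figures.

F = 0.0505

Trapezoidal AUC_0→5.5 (IV):
  [0→4]: (1672.8+556.8)/2 × 4 = 4459.2
  [4→5]: (556.8+423.0)/2 × 1 = 489.9
  [5→5.5]: (423.0+368.6)/2 × 0.5 = 197.9
  Sum = 5147.0 µg/L·h
IV tail: 368.6/0.275 = 1340.364; AUC_iv,0→∞ = 5147.0 + 1340.364 = 6487.364 µg/L·h
Trapezoidal AUC_0→18 (sublingual tablet):
  [0→2]: (0.0+143.2)/2 × 2 = 143.2
  [2→8]: (143.2+35.5)/2 × 6 = 536.1
  [8→12]: (35.5+11.9)/2 × 4 = 94.8
  [12→12.5]: (11.9+10.3)/2 × 0.5 = 5.55
  [12.5→16.5]: (10.3+3.4)/2 × 4 = 27.4
  [16.5→18]: (3.4+2.3)/2 × 1.5 = 4.275
  Sum = 811.325 µg/L·h
sublingual tablet tail: 2.3/0.275 = 8.364; AUC_ev,0→∞ = 811.325 + 8.364 = 819.689 µg/L·h
F = (AUC_ev/D_ev)/(AUC_iv/D_iv) = (819.689/375)/(6487.364/150) = 2.18584/43.2491 = 0.0505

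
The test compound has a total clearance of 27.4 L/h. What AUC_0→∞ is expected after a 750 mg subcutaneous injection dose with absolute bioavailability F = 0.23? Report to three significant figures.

AUC = 6.30 mg/L·h

AUC_0→∞ = F × Dose / CL
        = 0.23 × 750 / 27.4 = 6.29562 mg/L·h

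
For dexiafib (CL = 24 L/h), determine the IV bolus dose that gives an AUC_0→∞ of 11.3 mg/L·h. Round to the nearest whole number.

Dose = 271 mg

Dose_iv = CL × AUC_0→∞
     = 24 × 11.3 = 271.2 mg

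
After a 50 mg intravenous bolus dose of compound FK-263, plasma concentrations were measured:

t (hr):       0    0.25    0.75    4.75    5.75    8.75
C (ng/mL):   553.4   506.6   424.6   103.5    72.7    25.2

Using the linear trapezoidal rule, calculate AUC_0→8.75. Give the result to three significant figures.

AUC = 1660 ng/mL·hr

Trapezoidal AUC_0→8.75:
  [0→0.25]: (553.4+506.6)/2 × 0.25 = 132.5
  [0.25→0.75]: (506.6+424.6)/2 × 0.5 = 232.8
  [0.75→4.75]: (424.6+103.5)/2 × 4 = 1056.2
  [4.75→5.75]: (103.5+72.7)/2 × 1 = 88.1
  [5.75→8.75]: (72.7+25.2)/2 × 3 = 146.85
  Sum = 1656.45 ng/mL·hr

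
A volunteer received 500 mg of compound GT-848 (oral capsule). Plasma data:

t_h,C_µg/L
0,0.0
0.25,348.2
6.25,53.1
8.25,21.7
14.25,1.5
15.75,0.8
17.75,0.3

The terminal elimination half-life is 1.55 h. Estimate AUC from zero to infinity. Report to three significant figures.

AUC = 1400 µg/L·h

Trapezoidal AUC_0→17.75:
  [0→0.25]: (0.0+348.2)/2 × 0.25 = 43.525
  [0.25→6.25]: (348.2+53.1)/2 × 6 = 1203.9
  [6.25→8.25]: (53.1+21.7)/2 × 2 = 74.8
  [8.25→14.25]: (21.7+1.5)/2 × 6 = 69.6
  [14.25→15.75]: (1.5+0.8)/2 × 1.5 = 1.725
  [15.75→17.75]: (0.8+0.3)/2 × 2 = 1.1
  Sum = 1394.65 µg/L·h
k_e = ln2 / t½ = 0.693147 / 1.55 = 0.4472 h^-1
Extrapolated tail: C_last / k_e = 0.3 / 0.4472 = 0.671
AUC_0→∞ = 1394.65 + 0.671 = 1395.321 µg/L·h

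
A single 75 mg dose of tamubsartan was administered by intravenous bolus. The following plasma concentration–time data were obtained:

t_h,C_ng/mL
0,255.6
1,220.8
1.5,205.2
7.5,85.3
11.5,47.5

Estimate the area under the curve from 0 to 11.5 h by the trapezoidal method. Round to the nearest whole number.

Trapezoidal AUC_0→11.5:
  [0→1]: (255.6+220.8)/2 × 1 = 238.2
  [1→1.5]: (220.8+205.2)/2 × 0.5 = 106.5
  [1.5→7.5]: (205.2+85.3)/2 × 6 = 871.5
  [7.5→11.5]: (85.3+47.5)/2 × 4 = 265.6
  Sum = 1481.8 ng/mL·h

AUC = 1482 ng/mL·h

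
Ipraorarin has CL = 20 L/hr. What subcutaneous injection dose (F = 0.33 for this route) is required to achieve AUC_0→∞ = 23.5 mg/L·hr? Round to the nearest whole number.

Dose = 1424 mg

Dose = CL × AUC_0→∞ / F
     = 20 × 23.5 / 0.33 = 1424.24 mg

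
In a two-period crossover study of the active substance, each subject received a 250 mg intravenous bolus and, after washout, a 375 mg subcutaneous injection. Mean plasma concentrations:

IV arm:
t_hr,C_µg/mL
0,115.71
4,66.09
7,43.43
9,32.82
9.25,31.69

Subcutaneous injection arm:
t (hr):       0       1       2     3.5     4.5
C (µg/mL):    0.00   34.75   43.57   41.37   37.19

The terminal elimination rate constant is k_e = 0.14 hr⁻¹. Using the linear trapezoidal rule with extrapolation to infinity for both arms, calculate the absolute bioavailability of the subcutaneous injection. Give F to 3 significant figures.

Trapezoidal AUC_0→9.25 (IV):
  [0→4]: (115.71+66.09)/2 × 4 = 363.6
  [4→7]: (66.09+43.43)/2 × 3 = 164.28
  [7→9]: (43.43+32.82)/2 × 2 = 76.25
  [9→9.25]: (32.82+31.69)/2 × 0.25 = 8.06375
  Sum = 612.19375 µg/mL·hr
IV tail: 31.69/0.14 = 226.357; AUC_iv,0→∞ = 612.19375 + 226.357 = 838.55075 µg/mL·hr
Trapezoidal AUC_0→4.5 (subcutaneous injection):
  [0→1]: (0.00+34.75)/2 × 1 = 17.375
  [1→2]: (34.75+43.57)/2 × 1 = 39.16
  [2→3.5]: (43.57+41.37)/2 × 1.5 = 63.705
  [3.5→4.5]: (41.37+37.19)/2 × 1 = 39.28
  Sum = 159.52 µg/mL·hr
subcutaneous injection tail: 37.19/0.14 = 265.643; AUC_ev,0→∞ = 159.52 + 265.643 = 425.163 µg/mL·hr
F = (AUC_ev/D_ev)/(AUC_iv/D_iv) = (425.163/375)/(838.55075/250) = 1.133768/3.354203 = 0.3380

F = 0.338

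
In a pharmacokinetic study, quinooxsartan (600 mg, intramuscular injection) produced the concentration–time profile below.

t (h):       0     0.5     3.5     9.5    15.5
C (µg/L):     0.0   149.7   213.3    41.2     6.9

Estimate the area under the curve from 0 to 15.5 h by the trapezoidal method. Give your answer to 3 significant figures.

Trapezoidal AUC_0→15.5:
  [0→0.5]: (0.0+149.7)/2 × 0.5 = 37.425
  [0.5→3.5]: (149.7+213.3)/2 × 3 = 544.5
  [3.5→9.5]: (213.3+41.2)/2 × 6 = 763.5
  [9.5→15.5]: (41.2+6.9)/2 × 6 = 144.3
  Sum = 1489.725 µg/L·h

AUC = 1490 µg/L·h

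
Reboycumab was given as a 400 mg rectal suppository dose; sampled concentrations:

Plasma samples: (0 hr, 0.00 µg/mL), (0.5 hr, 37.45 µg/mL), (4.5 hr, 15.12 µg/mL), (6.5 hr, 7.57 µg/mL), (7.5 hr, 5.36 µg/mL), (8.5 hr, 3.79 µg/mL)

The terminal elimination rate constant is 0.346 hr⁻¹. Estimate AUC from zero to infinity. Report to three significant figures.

Trapezoidal AUC_0→8.5:
  [0→0.5]: (0.00+37.45)/2 × 0.5 = 9.3625
  [0.5→4.5]: (37.45+15.12)/2 × 4 = 105.14
  [4.5→6.5]: (15.12+7.57)/2 × 2 = 22.69
  [6.5→7.5]: (7.57+5.36)/2 × 1 = 6.465
  [7.5→8.5]: (5.36+3.79)/2 × 1 = 4.575
  Sum = 148.2325 µg/mL·hr
Extrapolated tail: C_last / k_e = 3.79 / 0.346 = 10.954
AUC_0→∞ = 148.2325 + 10.954 = 159.1865 µg/mL·hr

AUC = 159 µg/mL·hr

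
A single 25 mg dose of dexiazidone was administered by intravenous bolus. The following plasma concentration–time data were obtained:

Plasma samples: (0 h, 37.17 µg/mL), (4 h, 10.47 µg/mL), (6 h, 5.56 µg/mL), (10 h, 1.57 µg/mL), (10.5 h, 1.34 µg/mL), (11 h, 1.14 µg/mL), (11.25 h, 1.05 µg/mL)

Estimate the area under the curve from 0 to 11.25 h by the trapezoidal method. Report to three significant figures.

Trapezoidal AUC_0→11.25:
  [0→4]: (37.17+10.47)/2 × 4 = 95.28
  [4→6]: (10.47+5.56)/2 × 2 = 16.03
  [6→10]: (5.56+1.57)/2 × 4 = 14.26
  [10→10.5]: (1.57+1.34)/2 × 0.5 = 0.7275
  [10.5→11]: (1.34+1.14)/2 × 0.5 = 0.62
  [11→11.25]: (1.14+1.05)/2 × 0.25 = 0.27375
  Sum = 127.19125 µg/mL·h

AUC = 127 µg/mL·h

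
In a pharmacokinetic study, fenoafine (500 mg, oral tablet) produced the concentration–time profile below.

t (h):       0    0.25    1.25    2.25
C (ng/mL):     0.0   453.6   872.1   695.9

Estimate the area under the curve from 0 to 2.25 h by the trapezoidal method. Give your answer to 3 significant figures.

Trapezoidal AUC_0→2.25:
  [0→0.25]: (0.0+453.6)/2 × 0.25 = 56.7
  [0.25→1.25]: (453.6+872.1)/2 × 1 = 662.85
  [1.25→2.25]: (872.1+695.9)/2 × 1 = 784.0
  Sum = 1503.55 ng/mL·h

AUC = 1500 ng/mL·h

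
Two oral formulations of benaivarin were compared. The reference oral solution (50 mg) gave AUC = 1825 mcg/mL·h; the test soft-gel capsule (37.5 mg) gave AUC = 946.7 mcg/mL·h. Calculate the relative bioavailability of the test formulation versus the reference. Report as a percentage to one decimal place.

F_rel = (AUC_test/D_test) / (AUC_ref/D_ref)
      = (946.7/37.5) / (1825/50)
      = 25.2453 / 36.5 = 0.6917 = 69.17%

F_rel = 69.2%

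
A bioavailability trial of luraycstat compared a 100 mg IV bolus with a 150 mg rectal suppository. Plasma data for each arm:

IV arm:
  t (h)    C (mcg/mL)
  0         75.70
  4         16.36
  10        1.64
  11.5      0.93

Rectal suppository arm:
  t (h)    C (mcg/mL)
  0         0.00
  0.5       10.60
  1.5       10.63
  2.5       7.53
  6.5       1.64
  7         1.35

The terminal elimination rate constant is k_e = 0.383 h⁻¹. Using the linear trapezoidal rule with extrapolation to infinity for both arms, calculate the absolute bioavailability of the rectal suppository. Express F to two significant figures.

F = 0.12

Trapezoidal AUC_0→11.5 (IV):
  [0→4]: (75.70+16.36)/2 × 4 = 184.12
  [4→10]: (16.36+1.64)/2 × 6 = 54.0
  [10→11.5]: (1.64+0.93)/2 × 1.5 = 1.9275
  Sum = 240.0475 mcg/mL·h
IV tail: 0.93/0.383 = 2.428; AUC_iv,0→∞ = 240.0475 + 2.428 = 242.4755 mcg/mL·h
Trapezoidal AUC_0→7 (rectal suppository):
  [0→0.5]: (0.00+10.60)/2 × 0.5 = 2.65
  [0.5→1.5]: (10.60+10.63)/2 × 1 = 10.615
  [1.5→2.5]: (10.63+7.53)/2 × 1 = 9.08
  [2.5→6.5]: (7.53+1.64)/2 × 4 = 18.34
  [6.5→7]: (1.64+1.35)/2 × 0.5 = 0.7475
  Sum = 41.4325 mcg/mL·h
rectal suppository tail: 1.35/0.383 = 3.525; AUC_ev,0→∞ = 41.4325 + 3.525 = 44.9575 mcg/mL·h
F = (AUC_ev/D_ev)/(AUC_iv/D_iv) = (44.9575/150)/(242.4755/100) = 0.299717/2.424755 = 0.1236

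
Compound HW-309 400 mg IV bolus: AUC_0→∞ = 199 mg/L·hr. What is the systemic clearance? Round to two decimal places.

CL = 2.01 L/hr

CL = Dose_iv / AUC_0→∞
   = 400 / 199 = 2.01005 L/hr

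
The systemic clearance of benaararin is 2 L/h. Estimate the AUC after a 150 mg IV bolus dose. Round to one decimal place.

AUC_0→∞ = Dose_iv / CL
        = 150 / 2 = 75 mg/L·h

AUC = 75.0 mg/L·h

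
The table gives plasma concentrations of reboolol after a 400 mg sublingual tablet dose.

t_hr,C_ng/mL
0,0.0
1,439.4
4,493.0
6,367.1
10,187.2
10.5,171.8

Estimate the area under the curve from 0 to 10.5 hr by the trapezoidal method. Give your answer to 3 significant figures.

AUC = 3680 ng/mL·hr

Trapezoidal AUC_0→10.5:
  [0→1]: (0.0+439.4)/2 × 1 = 219.7
  [1→4]: (439.4+493.0)/2 × 3 = 1398.6
  [4→6]: (493.0+367.1)/2 × 2 = 860.1
  [6→10]: (367.1+187.2)/2 × 4 = 1108.6
  [10→10.5]: (187.2+171.8)/2 × 0.5 = 89.75
  Sum = 3676.75 ng/mL·hr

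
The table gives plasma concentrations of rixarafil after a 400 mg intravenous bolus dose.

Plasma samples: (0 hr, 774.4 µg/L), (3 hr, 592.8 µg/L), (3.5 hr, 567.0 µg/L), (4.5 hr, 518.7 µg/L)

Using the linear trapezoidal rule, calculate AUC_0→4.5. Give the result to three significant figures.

Trapezoidal AUC_0→4.5:
  [0→3]: (774.4+592.8)/2 × 3 = 2050.8
  [3→3.5]: (592.8+567.0)/2 × 0.5 = 289.95
  [3.5→4.5]: (567.0+518.7)/2 × 1 = 542.85
  Sum = 2883.6 µg/L·hr

AUC = 2880 µg/L·hr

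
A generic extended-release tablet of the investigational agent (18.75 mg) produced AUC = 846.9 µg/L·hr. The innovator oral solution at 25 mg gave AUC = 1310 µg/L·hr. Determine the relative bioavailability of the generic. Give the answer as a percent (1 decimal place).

F_rel = 86.2%

F_rel = (AUC_test/D_test) / (AUC_ref/D_ref)
      = (846.9/18.75) / (1310/25)
      = 45.168 / 52.4 = 0.8620 = 86.20%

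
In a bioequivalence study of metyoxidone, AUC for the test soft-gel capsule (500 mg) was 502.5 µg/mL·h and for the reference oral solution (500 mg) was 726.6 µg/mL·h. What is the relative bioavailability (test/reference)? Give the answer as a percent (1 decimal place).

F_rel = 69.2%

F_rel = (AUC_test/D_test) / (AUC_ref/D_ref)
      = (502.5/500) / (726.6/500)
      = 1.005 / 1.4532 = 0.6916 = 69.16%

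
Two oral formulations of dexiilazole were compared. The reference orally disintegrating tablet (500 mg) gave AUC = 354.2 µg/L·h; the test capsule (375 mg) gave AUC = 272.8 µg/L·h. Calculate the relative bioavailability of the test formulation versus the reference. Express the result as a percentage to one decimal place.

F_rel = 102.7%

F_rel = (AUC_test/D_test) / (AUC_ref/D_ref)
      = (272.8/375) / (354.2/500)
      = 0.727467 / 0.7084 = 1.0269 = 102.69%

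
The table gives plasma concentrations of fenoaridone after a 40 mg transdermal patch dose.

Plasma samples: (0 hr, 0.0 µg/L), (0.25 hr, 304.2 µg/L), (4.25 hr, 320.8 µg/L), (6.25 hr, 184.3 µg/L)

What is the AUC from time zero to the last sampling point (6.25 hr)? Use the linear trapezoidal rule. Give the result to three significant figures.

Trapezoidal AUC_0→6.25:
  [0→0.25]: (0.0+304.2)/2 × 0.25 = 38.025
  [0.25→4.25]: (304.2+320.8)/2 × 4 = 1250.0
  [4.25→6.25]: (320.8+184.3)/2 × 2 = 505.1
  Sum = 1793.125 µg/L·hr

AUC = 1790 µg/L·hr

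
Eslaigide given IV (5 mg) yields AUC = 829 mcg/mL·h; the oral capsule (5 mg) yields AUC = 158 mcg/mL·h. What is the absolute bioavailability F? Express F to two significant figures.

F = (AUC_ev / D_ev) / (AUC_iv / D_iv)
  = (158/5) / (829/5)
  = 31.6 / 165.8 = 0.1906

F = 0.19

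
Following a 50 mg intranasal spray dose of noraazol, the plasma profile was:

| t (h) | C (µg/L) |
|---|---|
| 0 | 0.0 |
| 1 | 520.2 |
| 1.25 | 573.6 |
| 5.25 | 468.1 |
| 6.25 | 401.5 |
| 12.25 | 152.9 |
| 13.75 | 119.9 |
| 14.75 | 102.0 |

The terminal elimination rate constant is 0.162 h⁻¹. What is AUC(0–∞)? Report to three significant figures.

AUC = 5520 µg/L·h

Trapezoidal AUC_0→14.75:
  [0→1]: (0.0+520.2)/2 × 1 = 260.1
  [1→1.25]: (520.2+573.6)/2 × 0.25 = 136.725
  [1.25→5.25]: (573.6+468.1)/2 × 4 = 2083.4
  [5.25→6.25]: (468.1+401.5)/2 × 1 = 434.8
  [6.25→12.25]: (401.5+152.9)/2 × 6 = 1663.2
  [12.25→13.75]: (152.9+119.9)/2 × 1.5 = 204.6
  [13.75→14.75]: (119.9+102.0)/2 × 1 = 110.95
  Sum = 4893.775 µg/L·h
Extrapolated tail: C_last / k_e = 102.0 / 0.162 = 629.630
AUC_0→∞ = 4893.775 + 629.630 = 5523.405 µg/L·h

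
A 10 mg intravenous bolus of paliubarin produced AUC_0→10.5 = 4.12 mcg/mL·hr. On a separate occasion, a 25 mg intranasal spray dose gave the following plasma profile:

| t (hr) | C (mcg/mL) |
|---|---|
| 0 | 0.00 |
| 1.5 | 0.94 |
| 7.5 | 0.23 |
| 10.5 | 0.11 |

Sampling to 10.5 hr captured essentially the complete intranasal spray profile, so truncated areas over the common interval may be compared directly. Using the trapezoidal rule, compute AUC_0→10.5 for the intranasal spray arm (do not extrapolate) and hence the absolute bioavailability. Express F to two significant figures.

Trapezoidal AUC_0→10.5 (intranasal spray):
  [0→1.5]: (0.00+0.94)/2 × 1.5 = 0.705
  [1.5→7.5]: (0.94+0.23)/2 × 6 = 3.51
  [7.5→10.5]: (0.23+0.11)/2 × 3 = 0.51
  Sum = 4.725 mcg/mL·hr
F = (AUC_ev/D_ev)/(AUC_iv/D_iv) = (4.725/25)/(4.12/10) = 0.189/0.412 = 0.4587

F = 0.46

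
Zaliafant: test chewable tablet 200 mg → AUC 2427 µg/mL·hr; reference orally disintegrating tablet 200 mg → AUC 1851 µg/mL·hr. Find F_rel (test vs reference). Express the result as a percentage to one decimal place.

F_rel = (AUC_test/D_test) / (AUC_ref/D_ref)
      = (2427/200) / (1851/200)
      = 12.135 / 9.255 = 1.3112 = 131.12%

F_rel = 131.1%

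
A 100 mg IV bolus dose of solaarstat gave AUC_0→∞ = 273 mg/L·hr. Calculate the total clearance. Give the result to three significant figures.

CL = Dose_iv / AUC_0→∞
   = 100 / 273 = 0.3663 L/hr

CL = 0.366 L/hr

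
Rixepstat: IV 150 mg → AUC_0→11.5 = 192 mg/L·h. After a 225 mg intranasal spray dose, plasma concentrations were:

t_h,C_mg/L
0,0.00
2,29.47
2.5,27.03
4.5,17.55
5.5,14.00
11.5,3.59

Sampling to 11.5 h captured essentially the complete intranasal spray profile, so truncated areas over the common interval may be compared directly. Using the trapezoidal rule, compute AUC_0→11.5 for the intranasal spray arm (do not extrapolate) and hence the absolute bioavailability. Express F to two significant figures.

Trapezoidal AUC_0→11.5 (intranasal spray):
  [0→2]: (0.00+29.47)/2 × 2 = 29.47
  [2→2.5]: (29.47+27.03)/2 × 0.5 = 14.125
  [2.5→4.5]: (27.03+17.55)/2 × 2 = 44.58
  [4.5→5.5]: (17.55+14.00)/2 × 1 = 15.775
  [5.5→11.5]: (14.00+3.59)/2 × 6 = 52.77
  Sum = 156.72 mg/L·h
F = (AUC_ev/D_ev)/(AUC_iv/D_iv) = (156.72/225)/(192/150) = 0.696533/1.28 = 0.5442

F = 0.54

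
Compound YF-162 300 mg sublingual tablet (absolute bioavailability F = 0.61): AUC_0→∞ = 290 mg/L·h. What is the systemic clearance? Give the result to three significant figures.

CL = F × Dose / AUC_0→∞
   = 0.61 × 300 / 290 = 0.631034 L/h

CL = 0.631 L/h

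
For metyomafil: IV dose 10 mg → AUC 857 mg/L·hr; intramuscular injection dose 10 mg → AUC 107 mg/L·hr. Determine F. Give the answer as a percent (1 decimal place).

F = 12.5%

F = (AUC_ev / D_ev) / (AUC_iv / D_iv)
  = (107/10) / (857/10)
  = 10.7 / 85.7 = 0.1249
  = 12.49%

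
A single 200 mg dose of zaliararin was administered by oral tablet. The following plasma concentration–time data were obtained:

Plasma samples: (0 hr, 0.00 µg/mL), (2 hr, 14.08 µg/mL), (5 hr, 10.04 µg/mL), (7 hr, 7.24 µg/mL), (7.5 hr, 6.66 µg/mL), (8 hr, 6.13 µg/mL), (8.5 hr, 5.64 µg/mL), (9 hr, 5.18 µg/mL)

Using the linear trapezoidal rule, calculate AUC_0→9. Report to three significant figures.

Trapezoidal AUC_0→9:
  [0→2]: (0.00+14.08)/2 × 2 = 14.08
  [2→5]: (14.08+10.04)/2 × 3 = 36.18
  [5→7]: (10.04+7.24)/2 × 2 = 17.28
  [7→7.5]: (7.24+6.66)/2 × 0.5 = 3.475
  [7.5→8]: (6.66+6.13)/2 × 0.5 = 3.1975
  [8→8.5]: (6.13+5.64)/2 × 0.5 = 2.9425
  [8.5→9]: (5.64+5.18)/2 × 0.5 = 2.705
  Sum = 79.86 µg/mL·hr

AUC = 79.9 µg/mL·hr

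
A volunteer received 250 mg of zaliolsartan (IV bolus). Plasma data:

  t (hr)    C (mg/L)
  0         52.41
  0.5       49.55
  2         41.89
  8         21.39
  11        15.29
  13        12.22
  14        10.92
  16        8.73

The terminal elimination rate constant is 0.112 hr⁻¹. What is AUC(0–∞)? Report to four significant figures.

Trapezoidal AUC_0→16:
  [0→0.5]: (52.41+49.55)/2 × 0.5 = 25.49
  [0.5→2]: (49.55+41.89)/2 × 1.5 = 68.58
  [2→8]: (41.89+21.39)/2 × 6 = 189.84
  [8→11]: (21.39+15.29)/2 × 3 = 55.02
  [11→13]: (15.29+12.22)/2 × 2 = 27.51
  [13→14]: (12.22+10.92)/2 × 1 = 11.57
  [14→16]: (10.92+8.73)/2 × 2 = 19.65
  Sum = 397.66 mg/L·hr
Extrapolated tail: C_last / k_e = 8.73 / 0.112 = 77.946
AUC_0→∞ = 397.66 + 77.946 = 475.606 mg/L·hr

AUC = 475.6 mg/L·hr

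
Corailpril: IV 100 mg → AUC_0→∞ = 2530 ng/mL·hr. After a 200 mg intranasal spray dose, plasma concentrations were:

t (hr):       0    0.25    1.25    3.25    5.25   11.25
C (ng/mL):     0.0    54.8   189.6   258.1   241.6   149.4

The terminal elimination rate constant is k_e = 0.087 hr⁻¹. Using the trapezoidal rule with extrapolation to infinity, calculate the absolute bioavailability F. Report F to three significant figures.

F = 0.784

Trapezoidal AUC_0→11.25 (intranasal spray):
  [0→0.25]: (0.0+54.8)/2 × 0.25 = 6.85
  [0.25→1.25]: (54.8+189.6)/2 × 1 = 122.2
  [1.25→3.25]: (189.6+258.1)/2 × 2 = 447.7
  [3.25→5.25]: (258.1+241.6)/2 × 2 = 499.7
  [5.25→11.25]: (241.6+149.4)/2 × 6 = 1173.0
  Sum = 2249.45 ng/mL·hr
Tail: C_last/k_e = 149.4/0.087 = 1717.241
AUC_0→∞ (intranasal spray) = 2249.45 + 1717.241 = 3966.691 ng/mL·hr
F = (AUC_ev/D_ev)/(AUC_iv/D_iv) = (3966.691/200)/(2530/100) = 19.833455/25.3 = 0.7839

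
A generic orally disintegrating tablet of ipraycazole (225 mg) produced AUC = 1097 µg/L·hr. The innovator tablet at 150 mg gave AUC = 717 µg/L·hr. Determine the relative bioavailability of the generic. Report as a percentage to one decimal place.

F_rel = (AUC_test/D_test) / (AUC_ref/D_ref)
      = (1097/225) / (717/150)
      = 4.87556 / 4.78 = 1.0200 = 102.00%

F_rel = 102.0%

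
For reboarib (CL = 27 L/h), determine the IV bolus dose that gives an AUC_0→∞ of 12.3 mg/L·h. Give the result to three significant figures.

Dose_iv = CL × AUC_0→∞
     = 27 × 12.3 = 332.1 mg

Dose = 332 mg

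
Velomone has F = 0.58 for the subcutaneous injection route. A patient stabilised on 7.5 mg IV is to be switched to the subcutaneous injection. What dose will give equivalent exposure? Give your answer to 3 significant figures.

D_subcutaneous = 12.9 mg

For equal systemic exposure: F × D_ev = D_iv
D_ev = D_iv / F = 7.5 / 0.58 = 12.931 mg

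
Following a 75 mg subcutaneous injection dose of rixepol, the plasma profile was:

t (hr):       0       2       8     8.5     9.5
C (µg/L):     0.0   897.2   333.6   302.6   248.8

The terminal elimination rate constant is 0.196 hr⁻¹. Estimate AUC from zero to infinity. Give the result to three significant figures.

AUC = 6290 µg/L·hr

Trapezoidal AUC_0→9.5:
  [0→2]: (0.0+897.2)/2 × 2 = 897.2
  [2→8]: (897.2+333.6)/2 × 6 = 3692.4
  [8→8.5]: (333.6+302.6)/2 × 0.5 = 159.05
  [8.5→9.5]: (302.6+248.8)/2 × 1 = 275.7
  Sum = 5024.35 µg/L·hr
Extrapolated tail: C_last / k_e = 248.8 / 0.196 = 1269.388
AUC_0→∞ = 5024.35 + 1269.388 = 6293.738 µg/L·hr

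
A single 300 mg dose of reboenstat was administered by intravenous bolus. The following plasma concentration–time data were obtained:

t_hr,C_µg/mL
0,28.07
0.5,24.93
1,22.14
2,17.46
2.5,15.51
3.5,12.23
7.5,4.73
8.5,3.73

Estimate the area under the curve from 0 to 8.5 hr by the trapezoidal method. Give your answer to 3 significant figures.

Trapezoidal AUC_0→8.5:
  [0→0.5]: (28.07+24.93)/2 × 0.5 = 13.25
  [0.5→1]: (24.93+22.14)/2 × 0.5 = 11.7675
  [1→2]: (22.14+17.46)/2 × 1 = 19.8
  [2→2.5]: (17.46+15.51)/2 × 0.5 = 8.2425
  [2.5→3.5]: (15.51+12.23)/2 × 1 = 13.87
  [3.5→7.5]: (12.23+4.73)/2 × 4 = 33.92
  [7.5→8.5]: (4.73+3.73)/2 × 1 = 4.23
  Sum = 105.08 µg/mL·hr

AUC = 105 µg/mL·hr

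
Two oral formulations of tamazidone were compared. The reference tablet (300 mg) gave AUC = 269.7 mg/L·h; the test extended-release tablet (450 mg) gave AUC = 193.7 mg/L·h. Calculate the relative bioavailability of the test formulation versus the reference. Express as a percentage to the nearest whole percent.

F_rel = 48%

F_rel = (AUC_test/D_test) / (AUC_ref/D_ref)
      = (193.7/450) / (269.7/300)
      = 0.430444 / 0.899 = 0.4788 = 47.88%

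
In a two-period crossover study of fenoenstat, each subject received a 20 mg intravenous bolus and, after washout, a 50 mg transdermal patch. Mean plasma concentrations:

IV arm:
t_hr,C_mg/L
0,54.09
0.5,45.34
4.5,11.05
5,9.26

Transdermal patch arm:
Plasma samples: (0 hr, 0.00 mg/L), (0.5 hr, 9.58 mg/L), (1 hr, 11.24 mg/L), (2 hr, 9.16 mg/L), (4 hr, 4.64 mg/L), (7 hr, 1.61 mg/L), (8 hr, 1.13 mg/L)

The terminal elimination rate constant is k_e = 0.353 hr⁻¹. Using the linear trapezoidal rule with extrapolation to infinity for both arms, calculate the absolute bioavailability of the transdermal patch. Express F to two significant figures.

F = 0.11

Trapezoidal AUC_0→5 (IV):
  [0→0.5]: (54.09+45.34)/2 × 0.5 = 24.8575
  [0.5→4.5]: (45.34+11.05)/2 × 4 = 112.78
  [4.5→5]: (11.05+9.26)/2 × 0.5 = 5.0775
  Sum = 142.715 mg/L·hr
IV tail: 9.26/0.353 = 26.232; AUC_iv,0→∞ = 142.715 + 26.232 = 168.947 mg/L·hr
Trapezoidal AUC_0→8 (transdermal patch):
  [0→0.5]: (0.00+9.58)/2 × 0.5 = 2.395
  [0.5→1]: (9.58+11.24)/2 × 0.5 = 5.205
  [1→2]: (11.24+9.16)/2 × 1 = 10.2
  [2→4]: (9.16+4.64)/2 × 2 = 13.8
  [4→7]: (4.64+1.61)/2 × 3 = 9.375
  [7→8]: (1.61+1.13)/2 × 1 = 1.37
  Sum = 42.345 mg/L·hr
transdermal patch tail: 1.13/0.353 = 3.201; AUC_ev,0→∞ = 42.345 + 3.201 = 45.546 mg/L·hr
F = (AUC_ev/D_ev)/(AUC_iv/D_iv) = (45.546/50)/(168.947/20) = 0.91092/8.44735 = 0.1078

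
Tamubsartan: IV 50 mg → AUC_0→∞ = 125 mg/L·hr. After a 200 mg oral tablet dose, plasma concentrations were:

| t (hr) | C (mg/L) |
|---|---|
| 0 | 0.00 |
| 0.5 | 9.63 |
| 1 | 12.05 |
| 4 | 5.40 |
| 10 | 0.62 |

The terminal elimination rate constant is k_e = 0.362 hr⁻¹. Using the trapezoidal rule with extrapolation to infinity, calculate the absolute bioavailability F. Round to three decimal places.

Trapezoidal AUC_0→10 (oral tablet):
  [0→0.5]: (0.00+9.63)/2 × 0.5 = 2.4075
  [0.5→1]: (9.63+12.05)/2 × 0.5 = 5.42
  [1→4]: (12.05+5.40)/2 × 3 = 26.175
  [4→10]: (5.40+0.62)/2 × 6 = 18.06
  Sum = 52.0625 mg/L·hr
Tail: C_last/k_e = 0.62/0.362 = 1.713
AUC_0→∞ (oral tablet) = 52.0625 + 1.713 = 53.7755 mg/L·hr
F = (AUC_ev/D_ev)/(AUC_iv/D_iv) = (53.7755/200)/(125/50) = 0.2688775/2.5 = 0.1076

F = 0.108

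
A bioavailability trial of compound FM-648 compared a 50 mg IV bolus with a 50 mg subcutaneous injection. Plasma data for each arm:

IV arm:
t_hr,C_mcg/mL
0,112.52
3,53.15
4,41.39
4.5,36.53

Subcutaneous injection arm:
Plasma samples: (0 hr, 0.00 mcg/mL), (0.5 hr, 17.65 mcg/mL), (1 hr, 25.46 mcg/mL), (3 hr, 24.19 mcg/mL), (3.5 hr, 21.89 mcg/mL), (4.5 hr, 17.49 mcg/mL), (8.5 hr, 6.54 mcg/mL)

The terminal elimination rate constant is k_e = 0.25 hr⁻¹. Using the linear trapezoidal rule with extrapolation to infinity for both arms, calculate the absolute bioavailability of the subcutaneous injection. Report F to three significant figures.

F = 0.369

Trapezoidal AUC_0→4.5 (IV):
  [0→3]: (112.52+53.15)/2 × 3 = 248.505
  [3→4]: (53.15+41.39)/2 × 1 = 47.27
  [4→4.5]: (41.39+36.53)/2 × 0.5 = 19.48
  Sum = 315.255 mcg/mL·hr
IV tail: 36.53/0.25 = 146.120; AUC_iv,0→∞ = 315.255 + 146.120 = 461.375 mcg/mL·hr
Trapezoidal AUC_0→8.5 (subcutaneous injection):
  [0→0.5]: (0.00+17.65)/2 × 0.5 = 4.4125
  [0.5→1]: (17.65+25.46)/2 × 0.5 = 10.7775
  [1→3]: (25.46+24.19)/2 × 2 = 49.65
  [3→3.5]: (24.19+21.89)/2 × 0.5 = 11.52
  [3.5→4.5]: (21.89+17.49)/2 × 1 = 19.69
  [4.5→8.5]: (17.49+6.54)/2 × 4 = 48.06
  Sum = 144.11 mcg/mL·hr
subcutaneous injection tail: 6.54/0.25 = 26.160; AUC_ev,0→∞ = 144.11 + 26.160 = 170.27 mcg/mL·hr
F = (AUC_ev/D_ev)/(AUC_iv/D_iv) = (170.27/50)/(461.375/50) = 3.4054/9.2275 = 0.3690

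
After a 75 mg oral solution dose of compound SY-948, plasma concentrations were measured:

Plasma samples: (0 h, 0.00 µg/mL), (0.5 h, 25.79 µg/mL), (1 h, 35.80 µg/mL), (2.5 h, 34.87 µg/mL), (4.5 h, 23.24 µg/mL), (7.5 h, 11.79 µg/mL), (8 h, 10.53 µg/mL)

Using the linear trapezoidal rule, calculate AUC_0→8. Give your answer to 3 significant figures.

Trapezoidal AUC_0→8:
  [0→0.5]: (0.00+25.79)/2 × 0.5 = 6.4475
  [0.5→1]: (25.79+35.80)/2 × 0.5 = 15.3975
  [1→2.5]: (35.80+34.87)/2 × 1.5 = 53.0025
  [2.5→4.5]: (34.87+23.24)/2 × 2 = 58.11
  [4.5→7.5]: (23.24+11.79)/2 × 3 = 52.545
  [7.5→8]: (11.79+10.53)/2 × 0.5 = 5.58
  Sum = 191.0825 µg/mL·h

AUC = 191 µg/mL·h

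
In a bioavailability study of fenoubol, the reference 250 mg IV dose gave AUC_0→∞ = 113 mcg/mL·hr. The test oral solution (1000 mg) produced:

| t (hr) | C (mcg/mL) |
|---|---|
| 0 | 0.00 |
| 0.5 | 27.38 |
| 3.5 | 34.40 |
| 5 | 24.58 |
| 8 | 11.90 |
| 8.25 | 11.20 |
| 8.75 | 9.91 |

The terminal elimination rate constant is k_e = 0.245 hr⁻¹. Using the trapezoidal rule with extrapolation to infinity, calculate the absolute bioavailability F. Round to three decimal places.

F = 0.547

Trapezoidal AUC_0→8.75 (oral solution):
  [0→0.5]: (0.00+27.38)/2 × 0.5 = 6.845
  [0.5→3.5]: (27.38+34.40)/2 × 3 = 92.67
  [3.5→5]: (34.40+24.58)/2 × 1.5 = 44.235
  [5→8]: (24.58+11.90)/2 × 3 = 54.72
  [8→8.25]: (11.90+11.20)/2 × 0.25 = 2.8875
  [8.25→8.75]: (11.20+9.91)/2 × 0.5 = 5.2775
  Sum = 206.635 mcg/mL·hr
Tail: C_last/k_e = 9.91/0.245 = 40.449
AUC_0→∞ (oral solution) = 206.635 + 40.449 = 247.084 mcg/mL·hr
F = (AUC_ev/D_ev)/(AUC_iv/D_iv) = (247.084/1000)/(113/250) = 0.247084/0.452 = 0.5466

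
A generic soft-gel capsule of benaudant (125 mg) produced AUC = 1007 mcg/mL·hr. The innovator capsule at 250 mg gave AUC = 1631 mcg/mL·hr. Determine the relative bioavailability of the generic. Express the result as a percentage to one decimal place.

F_rel = 123.5%

F_rel = (AUC_test/D_test) / (AUC_ref/D_ref)
      = (1007/125) / (1631/250)
      = 8.056 / 6.524 = 1.2348 = 123.48%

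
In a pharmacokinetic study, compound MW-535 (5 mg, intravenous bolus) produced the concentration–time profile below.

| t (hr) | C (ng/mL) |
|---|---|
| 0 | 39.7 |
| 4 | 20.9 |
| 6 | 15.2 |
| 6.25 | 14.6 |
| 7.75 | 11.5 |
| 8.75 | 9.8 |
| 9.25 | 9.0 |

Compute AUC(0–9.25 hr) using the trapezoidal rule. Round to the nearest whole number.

Trapezoidal AUC_0→9.25:
  [0→4]: (39.7+20.9)/2 × 4 = 121.2
  [4→6]: (20.9+15.2)/2 × 2 = 36.1
  [6→6.25]: (15.2+14.6)/2 × 0.25 = 3.725
  [6.25→7.75]: (14.6+11.5)/2 × 1.5 = 19.575
  [7.75→8.75]: (11.5+9.8)/2 × 1 = 10.65
  [8.75→9.25]: (9.8+9.0)/2 × 0.5 = 4.7
  Sum = 195.95 ng/mL·hr

AUC = 196 ng/mL·hr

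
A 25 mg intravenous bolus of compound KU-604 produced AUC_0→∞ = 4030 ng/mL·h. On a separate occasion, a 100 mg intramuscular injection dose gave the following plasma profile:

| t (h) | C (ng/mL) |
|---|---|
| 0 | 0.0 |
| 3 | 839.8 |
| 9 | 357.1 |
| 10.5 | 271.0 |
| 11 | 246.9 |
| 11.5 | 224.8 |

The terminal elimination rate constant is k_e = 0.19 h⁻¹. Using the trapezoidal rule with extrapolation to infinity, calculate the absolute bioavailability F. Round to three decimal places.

Trapezoidal AUC_0→11.5 (intramuscular injection):
  [0→3]: (0.0+839.8)/2 × 3 = 1259.7
  [3→9]: (839.8+357.1)/2 × 6 = 3590.7
  [9→10.5]: (357.1+271.0)/2 × 1.5 = 471.075
  [10.5→11]: (271.0+246.9)/2 × 0.5 = 129.475
  [11→11.5]: (246.9+224.8)/2 × 0.5 = 117.925
  Sum = 5568.875 ng/mL·h
Tail: C_last/k_e = 224.8/0.19 = 1183.158
AUC_0→∞ (intramuscular injection) = 5568.875 + 1183.158 = 6752.033 ng/mL·h
F = (AUC_ev/D_ev)/(AUC_iv/D_iv) = (6752.033/100)/(4030/25) = 67.52033/161.2 = 0.4189

F = 0.419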